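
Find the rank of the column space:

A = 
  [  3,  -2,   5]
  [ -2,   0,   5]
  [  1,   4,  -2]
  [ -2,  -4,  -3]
Row reduce:
R2 → R2 + (2/3)·R1
R3 → R3 - (1/3)·R1
R4 → R4 + (2/3)·R1
R3 → R3 + (7/2)·R2
R4 → R4 - (4)·R2
R4 → R4 + (22/17)·R3
REF = 
  [   3,   -2,    5]
  [   0, -4/3, 25/3]
  [   0,    0, 51/2]
  [   0,    0,    0]
Pivot columns: 1, 2, 3 → 3 pivots.
dim(Col(A)) = number of pivot columns = 3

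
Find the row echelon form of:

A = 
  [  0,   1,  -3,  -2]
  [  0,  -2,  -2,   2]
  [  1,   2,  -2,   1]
Row operations:
Swap R1 ↔ R3
R3 → R3 + (1/2)·R2

Resulting echelon form:
REF = 
  [  1,   2,  -2,   1]
  [  0,  -2,  -2,   2]
  [  0,   0,  -4,  -1]

Rank = 3 (number of non-zero pivot rows).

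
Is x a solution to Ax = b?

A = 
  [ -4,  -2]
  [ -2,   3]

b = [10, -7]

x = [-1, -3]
Yes

Ax = [10, -7] = b ✓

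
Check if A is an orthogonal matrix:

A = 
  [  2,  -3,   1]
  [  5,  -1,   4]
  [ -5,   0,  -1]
No

AᵀA = 
  [ 54, -11,  27]
  [-11,  10,  -7]
  [ 27,  -7,  18]
≠ I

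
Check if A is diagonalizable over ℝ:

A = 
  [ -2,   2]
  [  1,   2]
Yes

tr(A) = 0, det(A) = -6
Characteristic polynomial: λ² - tr(A)λ + det(A) = λ² - 6
λ² - 6 = 0  ⇒  λ = (0 ± √((0)² - 4·(-6)))/2 = (0 ± √(24))/2
  = √6,  -√6
Eigenvalues: √6, -√6  (≈ 2.449, -2.449)
The two irrational eigenvalues are distinct (simple), so each has alg. mult. = geom. mult. = 1.
Sum of geometric multiplicities equals n, so A has n independent eigenvectors.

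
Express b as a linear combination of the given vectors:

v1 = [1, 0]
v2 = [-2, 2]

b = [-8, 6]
c1 = -2, c2 = 3

b = -2·v1 + 3·v2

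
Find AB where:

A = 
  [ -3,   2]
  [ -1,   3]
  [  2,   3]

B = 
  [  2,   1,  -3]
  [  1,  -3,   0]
A is 3×2 and B is 2×3, so AB is 3×3. Each entry is (row of A)·(column of B):
AB[1,1] = (-3)(2) + (2)(1) = -4
AB[1,2] = (-3)(1) + (2)(-3) = -9
AB[1,3] = (-3)(-3) + (2)(0) = 9
AB[2,1] = (-1)(2) + (3)(1) = 1
AB[2,2] = (-1)(1) + (3)(-3) = -10
AB[2,3] = (-1)(-3) + (3)(0) = 3
AB[3,1] = (2)(2) + (3)(1) = 7
AB[3,2] = (2)(1) + (3)(-3) = -7
AB[3,3] = (2)(-3) + (3)(0) = -6

AB = 
  [ -4,  -9,   9]
  [  1, -10,   3]
  [  7,  -7,  -6]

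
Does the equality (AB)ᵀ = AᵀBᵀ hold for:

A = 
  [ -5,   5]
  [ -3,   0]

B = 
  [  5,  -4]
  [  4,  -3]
No

(AB)ᵀ = 
  [ -5, -15]
  [  5,  12]

AᵀBᵀ = 
  [-13, -11]
  [ 25,  20]

The two matrices differ, so (AB)ᵀ ≠ AᵀBᵀ in general. The correct identity is (AB)ᵀ = BᵀAᵀ.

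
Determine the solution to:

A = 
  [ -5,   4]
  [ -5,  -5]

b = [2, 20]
Row reduce the augmented matrix [A|b]:
R2 → R2 - (1)·R1
REF = 
  [ -5,   4,   2]
  [  0,  -9,  18]

Back-substitution:
x₂ = 18 / (-9) = -2
x₁ = (2 - (4)(-2)) / (-5) = -2

x = [-2, -2]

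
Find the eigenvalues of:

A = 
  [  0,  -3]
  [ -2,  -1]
tr(A) = -1, det(A) = -6
Characteristic polynomial: λ² - tr(A)λ + det(A) = λ² + λ - 6
λ² + λ - 6 = (λ + 3)(λ - 2)

λ = 2, -3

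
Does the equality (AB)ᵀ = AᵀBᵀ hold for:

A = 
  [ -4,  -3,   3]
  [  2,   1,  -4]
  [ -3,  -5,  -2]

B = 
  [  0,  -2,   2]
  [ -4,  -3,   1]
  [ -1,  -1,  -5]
No

(AB)ᵀ = 
  [  9,   0,  22]
  [ 14,  -3,  23]
  [-26,  25,  -1]

AᵀBᵀ = 
  [-10,   7,  17]
  [-12,   4,  27]
  [  4,  -2,  11]

The two matrices differ, so (AB)ᵀ ≠ AᵀBᵀ in general. The correct identity is (AB)ᵀ = BᵀAᵀ.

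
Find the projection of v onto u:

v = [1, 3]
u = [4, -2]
v·u = (1)(4) + (3)(-2) = -2
u·u = (4)² + (-2)² = 20
proj_u(v) = (v·u / u·u) × u = (-2/20) × u = (-1/10) × u

proj_u(v) = [-2/5, 1/5]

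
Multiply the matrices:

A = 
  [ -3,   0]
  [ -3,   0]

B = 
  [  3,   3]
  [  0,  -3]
A is 2×2 and B is 2×2, so AB is 2×2. Each entry is (row of A)·(column of B):
AB[1,1] = (-3)(3) + (0)(0) = -9
AB[1,2] = (-3)(3) + (0)(-3) = -9
AB[2,1] = (-3)(3) + (0)(0) = -9
AB[2,2] = (-3)(3) + (0)(-3) = -9

AB = 
  [ -9,  -9]
  [ -9,  -9]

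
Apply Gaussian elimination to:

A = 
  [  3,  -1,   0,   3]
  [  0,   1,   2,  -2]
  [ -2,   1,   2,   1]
Row operations:
R3 → R3 + (2/3)·R1
R3 → R3 - (1/3)·R2

Resulting echelon form:
REF = 
  [   3,   -1,    0,    3]
  [   0,    1,    2,   -2]
  [   0,    0,  4/3, 11/3]

Rank = 3 (number of non-zero pivot rows).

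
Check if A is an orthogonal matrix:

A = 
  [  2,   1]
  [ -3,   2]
No

AᵀA = 
  [ 13,  -4]
  [ -4,   5]
≠ I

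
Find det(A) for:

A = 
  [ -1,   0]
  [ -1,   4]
-4

For a 2×2 matrix, det = ad - bc = (-1)(4) - (0)(-1) = -4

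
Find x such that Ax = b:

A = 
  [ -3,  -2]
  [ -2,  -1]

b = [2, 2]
Row reduce the augmented matrix [A|b]:
R2 → R2 - (2/3)·R1
REF = 
  [ -3,  -2,   2]
  [  0, 1/3, 2/3]

Back-substitution:
x₂ = (2/3) / (1/3) = 2
x₁ = (2 - (-2)(2)) / (-3) = -2

x = [-2, 2]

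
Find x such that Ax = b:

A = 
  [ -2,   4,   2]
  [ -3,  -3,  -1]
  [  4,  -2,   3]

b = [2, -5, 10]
Row reduce the augmented matrix [A|b]:
R2 → R2 - (3/2)·R1
R3 → R3 + (2)·R1
R3 → R3 + (2/3)·R2
REF = 
  [  -2,    4,    2,    2]
  [   0,   -9,   -4,   -8]
  [   0,    0, 13/3, 26/3]

Back-substitution:
x₃ = (26/3) / (13/3) = 2
x₂ = (-8 - (-4)(2)) / (-9) = 0
x₁ = (2 - (4)(0) - (2)(2)) / (-2) = 1

x = [1, 0, 2]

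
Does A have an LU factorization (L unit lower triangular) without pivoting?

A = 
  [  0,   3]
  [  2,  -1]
No.
A[1,1] = 0 but A[2,1] = 2 ≠ 0. Any LU with L unit lower triangular has (LU)[1,1] = U[1,1] and (LU)[2,1] = L[2,1]·U[1,1]; matching A forces U[1,1] = 0, which then forces (LU)[2,1] = 0 ≠ 2. A row swap (pivoting) is required.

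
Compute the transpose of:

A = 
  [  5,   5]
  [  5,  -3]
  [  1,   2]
Aᵀ = 
  [  5,   5,   1]
  [  5,  -3,   2]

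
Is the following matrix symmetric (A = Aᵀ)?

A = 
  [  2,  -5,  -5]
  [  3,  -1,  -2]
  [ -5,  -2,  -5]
No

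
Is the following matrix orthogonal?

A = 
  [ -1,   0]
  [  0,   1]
Yes

AᵀA = 
  [  1,   0]
  [  0,   1]
= I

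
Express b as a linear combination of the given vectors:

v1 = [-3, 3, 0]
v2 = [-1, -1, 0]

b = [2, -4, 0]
c1 = -1, c2 = 1

b = -1·v1 + 1·v2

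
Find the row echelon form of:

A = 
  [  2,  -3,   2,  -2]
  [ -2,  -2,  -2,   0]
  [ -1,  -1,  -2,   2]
Row operations:
R2 → R2 + (1)·R1
R3 → R3 + (1/2)·R1
R3 → R3 - (1/2)·R2

Resulting echelon form:
REF = 
  [  2,  -3,   2,  -2]
  [  0,  -5,   0,  -2]
  [  0,   0,  -1,   2]

Rank = 3 (number of non-zero pivot rows).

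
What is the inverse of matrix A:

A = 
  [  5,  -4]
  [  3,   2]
det(A) = (5)(2) - (-4)(3) = 22
For a 2×2 matrix, A⁻¹ = (1/det(A)) · [[d, -b], [-c, a]]
    = (1/22) · [[2, 4], [-3, 5]]

A⁻¹ = 
  [ 1/11,  2/11]
  [-3/22,  5/22]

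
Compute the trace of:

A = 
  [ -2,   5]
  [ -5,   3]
1

tr(A) = -2 + 3 = 1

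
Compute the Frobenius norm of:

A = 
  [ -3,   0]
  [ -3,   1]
||A||_F = 4.359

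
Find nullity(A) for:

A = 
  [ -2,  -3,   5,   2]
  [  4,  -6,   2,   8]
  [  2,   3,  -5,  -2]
nullity(A) = 2

Row reduce:
R2 → R2 + (2)·R1
R3 → R3 + (1)·R1
REF = 
  [ -2,  -3,   5,   2]
  [  0, -12,  12,  12]
  [  0,   0,   0,   0]
Pivot columns: 1, 2 → 2 pivots.
rank(A) = 2, so nullity(A) = 4 - 2 = 2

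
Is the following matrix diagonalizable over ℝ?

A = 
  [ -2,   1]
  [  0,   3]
Yes

tr(A) = 1, det(A) = -6
Characteristic polynomial: λ² - tr(A)λ + det(A) = λ² - λ - 6
λ² - λ - 6 = (λ + 2)(λ - 3)
Eigenvalues: 3, -2
λ=-2: alg. mult. = 1, geom. mult. = 2 - rank(A - (-2)I) = 2 - 1 = 1
λ=3: alg. mult. = 1, geom. mult. = 2 - rank(A - (3)I) = 2 - 1 = 1
Sum of geometric multiplicities equals n, so A has n independent eigenvectors.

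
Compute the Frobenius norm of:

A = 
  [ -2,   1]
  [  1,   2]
||A||_F = 3.162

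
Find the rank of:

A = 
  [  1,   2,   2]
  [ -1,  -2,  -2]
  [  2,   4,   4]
Row reduce:
R2 → R2 + (1)·R1
R3 → R3 - (2)·R1
REF = 
  [  1,   2,   2]
  [  0,   0,   0]
  [  0,   0,   0]
Pivot columns: 1 → 1 pivot.

rank(A) = 1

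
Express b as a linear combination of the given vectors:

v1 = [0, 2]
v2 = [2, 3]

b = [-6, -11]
c1 = -1, c2 = -3

b = -1·v1 + -3·v2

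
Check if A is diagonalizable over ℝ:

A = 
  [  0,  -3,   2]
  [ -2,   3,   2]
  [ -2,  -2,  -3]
No

Characteristic polynomial: det(λI - A) = λ³ - 7λ - 50
By the rational root theorem any rational root is an integer dividing 50; none of those is a root, so p(λ) has no rational roots and hence (being an irreducible cubic) no repeated roots.
Discriminant of the cubic: Δ = -66128
Δ < 0 ⇒ one real eigenvalue and a complex-conjugate pair: λ ≈ 4.312, -2.156 + 2.636i, -2.156 - 2.636i
Has complex eigenvalues (not diagonalizable over ℝ).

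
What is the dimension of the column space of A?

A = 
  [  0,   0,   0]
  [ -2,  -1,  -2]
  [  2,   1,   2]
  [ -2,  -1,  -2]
dim(Col(A)) = 1

Row reduce:
Swap R1 ↔ R2
R3 → R3 + (1)·R1
R4 → R4 - (1)·R1
REF = 
  [ -2,  -1,  -2]
  [  0,   0,   0]
  [  0,   0,   0]
  [  0,   0,   0]
Pivot columns: 1 → 1 pivot.
dim(Col(A)) = number of pivot columns = 1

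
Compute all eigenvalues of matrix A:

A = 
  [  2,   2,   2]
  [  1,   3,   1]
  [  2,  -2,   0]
Characteristic polynomial: det(λI - A) = λ³ - 5λ² + 2λ + 8
Testing integer divisors of the constant term: p(-1) = 0, so (λ + 1) is a factor:
p(λ) = (λ + 1)(λ² - 6λ + 8)
λ² - 6λ + 8 = (λ - 2)(λ - 4)

λ = -1, 4, 2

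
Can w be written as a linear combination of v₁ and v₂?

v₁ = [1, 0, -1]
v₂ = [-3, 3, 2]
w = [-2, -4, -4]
No

Form the augmented matrix and row-reduce:
[v₁|v₂|w] = 
  [  1,  -3,  -2]
  [  0,   3,  -4]
  [ -1,   2,  -4]
R3 → R3 + (1)·R1
R3 → R3 + (1/3)·R2
REF = 
  [    1,    -3,    -2]
  [    0,     3,    -4]
  [    0,     0, -22/3]

Row 3 reads [0 0 | -22/3], i.e. 0 = -22/3, so the system is inconsistent and w ∉ span{v₁, v₂}.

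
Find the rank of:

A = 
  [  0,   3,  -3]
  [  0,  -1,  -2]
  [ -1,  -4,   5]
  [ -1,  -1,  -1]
Row reduce:
Swap R1 ↔ R3
R4 → R4 - (1)·R1
R3 → R3 + (3)·R2
R4 → R4 + (3)·R2
R4 → R4 - (4/3)·R3
REF = 
  [ -1,  -4,   5]
  [  0,  -1,  -2]
  [  0,   0,  -9]
  [  0,   0,   0]
Pivot columns: 1, 2, 3 → 3 pivots.

rank(A) = 3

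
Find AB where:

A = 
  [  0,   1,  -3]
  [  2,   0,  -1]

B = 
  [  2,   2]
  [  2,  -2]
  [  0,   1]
A is 2×3 and B is 3×2, so AB is 2×2. Each entry is (row of A)·(column of B):
AB[1,1] = (0)(2) + (1)(2) + (-3)(0) = 2
AB[1,2] = (0)(2) + (1)(-2) + (-3)(1) = -5
AB[2,1] = (2)(2) + (0)(2) + (-1)(0) = 4
AB[2,2] = (2)(2) + (0)(-2) + (-1)(1) = 3

AB = 
  [  2,  -5]
  [  4,   3]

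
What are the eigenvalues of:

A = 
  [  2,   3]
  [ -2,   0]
λ = 1 + i√5, 1 - i√5  (≈ 1 + 2.236i, 1 - 2.236i)

tr(A) = 2, det(A) = 6
Characteristic polynomial: λ² - tr(A)λ + det(A) = λ² - 2λ + 6
λ² - 2λ + 6 = 0  ⇒  λ = (2 ± √((-2)² - 4·(6)))/2 = (2 ± √(-20))/2
  = 1 + i√5,  1 - i√5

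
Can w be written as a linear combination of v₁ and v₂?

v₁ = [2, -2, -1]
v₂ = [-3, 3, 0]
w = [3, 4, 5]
No

Form the augmented matrix and row-reduce:
[v₁|v₂|w] = 
  [  2,  -3,   3]
  [ -2,   3,   4]
  [ -1,   0,   5]
R2 → R2 + (1)·R1
R3 → R3 + (1/2)·R1
Swap R2 ↔ R3
REF = 
  [   2,   -3,    3]
  [   0, -3/2, 13/2]
  [   0,    0,    7]

Row 3 reads [0 0 | 7], i.e. 0 = 7, so the system is inconsistent and w ∉ span{v₁, v₂}.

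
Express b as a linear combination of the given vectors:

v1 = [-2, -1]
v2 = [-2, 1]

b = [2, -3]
c1 = 1, c2 = -2

b = 1·v1 + -2·v2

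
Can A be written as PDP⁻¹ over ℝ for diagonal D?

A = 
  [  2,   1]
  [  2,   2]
Yes

tr(A) = 4, det(A) = 2
Characteristic polynomial: λ² - tr(A)λ + det(A) = λ² - 4λ + 2
λ² - 4λ + 2 = 0  ⇒  λ = (4 ± √((-4)² - 4·(2)))/2 = (4 ± √(8))/2
  = 2 + √2,  2 - √2
Eigenvalues: 2 + √2, 2 - √2  (≈ 3.414, 0.5858)
The two irrational eigenvalues are distinct (simple), so each has alg. mult. = geom. mult. = 1.
Sum of geometric multiplicities equals n, so A has n independent eigenvectors.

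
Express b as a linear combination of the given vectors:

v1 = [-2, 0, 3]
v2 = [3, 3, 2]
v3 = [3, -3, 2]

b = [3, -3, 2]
c1 = 0, c2 = 0, c3 = 1

b = 0·v1 + 0·v2 + 1·v3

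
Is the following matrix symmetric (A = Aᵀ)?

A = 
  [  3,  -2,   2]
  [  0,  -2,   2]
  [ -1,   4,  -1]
No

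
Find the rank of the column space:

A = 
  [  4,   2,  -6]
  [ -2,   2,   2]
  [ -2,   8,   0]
Row reduce:
R2 → R2 + (1/2)·R1
R3 → R3 + (1/2)·R1
R3 → R3 - (3)·R2
REF = 
  [  4,   2,  -6]
  [  0,   3,  -1]
  [  0,   0,   0]
Pivot columns: 1, 2 → 2 pivots.
dim(Col(A)) = number of pivot columns = 2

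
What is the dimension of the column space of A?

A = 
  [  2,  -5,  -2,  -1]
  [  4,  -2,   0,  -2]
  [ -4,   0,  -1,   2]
dim(Col(A)) = 2

Row reduce:
R2 → R2 - (2)·R1
R3 → R3 + (2)·R1
R3 → R3 + (5/4)·R2
REF = 
  [  2,  -5,  -2,  -1]
  [  0,   8,   4,   0]
  [  0,   0,   0,   0]
Pivot columns: 1, 2 → 2 pivots.
dim(Col(A)) = number of pivot columns = 2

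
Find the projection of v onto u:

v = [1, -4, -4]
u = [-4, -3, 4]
v·u = (1)(-4) + (-4)(-3) + (-4)(4) = -8
u·u = (-4)² + (-3)² + (4)² = 41
proj_u(v) = (v·u / u·u) × u = (-8/41) × u

proj_u(v) = [32/41, 24/41, -32/41]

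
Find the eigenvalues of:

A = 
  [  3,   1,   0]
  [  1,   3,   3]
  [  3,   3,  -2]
Characteristic polynomial: det(λI - A) = λ³ - 4λ² - 13λ + 34
Testing integer divisors of the constant term: p(2) = 0, so (λ - 2) is a factor:
p(λ) = (λ - 2)(λ² - 2λ - 17)
λ² - 2λ - 17 = 0  ⇒  λ = (2 ± √((-2)² - 4·(-17)))/2 = (2 ± √(72))/2
  = 1 + 3√2,  1 - 3√2

λ = 2, 1 + 3√2, 1 - 3√2  (≈ 2, 5.243, -3.243)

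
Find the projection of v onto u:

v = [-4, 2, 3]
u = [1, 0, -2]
proj_u(v) = [-2, 0, 4]

v·u = (-4)(1) + (2)(0) + (3)(-2) = -10
u·u = (1)² + (0)² + (-2)² = 5
proj_u(v) = (v·u / u·u) × u = (-10/5) × u = (-2) × u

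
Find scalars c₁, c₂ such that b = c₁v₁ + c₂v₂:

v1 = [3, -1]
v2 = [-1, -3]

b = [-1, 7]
c1 = -1, c2 = -2

b = -1·v1 + -2·v2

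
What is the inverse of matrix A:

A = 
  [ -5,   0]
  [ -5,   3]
det(A) = (-5)(3) - (0)(-5) = -15
For a 2×2 matrix, A⁻¹ = (1/det(A)) · [[d, -b], [-c, a]]
    = (-1/15) · [[3, 0], [5, -5]]

A⁻¹ = 
  [-1/5,    0]
  [-1/3,  1/3]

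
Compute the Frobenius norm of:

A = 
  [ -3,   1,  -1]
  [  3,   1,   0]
||A||_F = 4.583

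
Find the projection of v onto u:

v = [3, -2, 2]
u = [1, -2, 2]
proj_u(v) = [11/9, -22/9, 22/9]

v·u = (3)(1) + (-2)(-2) + (2)(2) = 11
u·u = (1)² + (-2)² + (2)² = 9
proj_u(v) = (v·u / u·u) × u = (11/9) × u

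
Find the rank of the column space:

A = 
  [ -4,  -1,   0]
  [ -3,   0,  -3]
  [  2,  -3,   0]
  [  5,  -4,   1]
Row reduce:
R2 → R2 - (3/4)·R1
R3 → R3 + (1/2)·R1
R4 → R4 + (5/4)·R1
R3 → R3 + (14/3)·R2
R4 → R4 + (7)·R2
R4 → R4 - (10/7)·R3
REF = 
  [ -4,  -1,   0]
  [  0, 3/4,  -3]
  [  0,   0, -14]
  [  0,   0,   0]
Pivot columns: 1, 2, 3 → 3 pivots.
dim(Col(A)) = number of pivot columns = 3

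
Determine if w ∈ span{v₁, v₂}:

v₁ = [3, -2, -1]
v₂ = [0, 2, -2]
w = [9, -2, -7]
Yes

Form the augmented matrix and row-reduce:
[v₁|v₂|w] = 
  [  3,   0,   9]
  [ -2,   2,  -2]
  [ -1,  -2,  -7]
R2 → R2 + (2/3)·R1
R3 → R3 + (1/3)·R1
R3 → R3 + (1)·R2
REF = 
  [  3,   0,   9]
  [  0,   2,   4]
  [  0,   0,   0]

No row of the form [0 0 | nonzero], so the system is consistent. Back-substitution gives c₁ = 3, c₂ = 2: w = (3)·v₁ + (2)·v₂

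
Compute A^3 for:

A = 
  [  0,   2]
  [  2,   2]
A² = A·A:
A²[1,1] = (0)(0) + (2)(2) = 4
A²[1,2] = (0)(2) + (2)(2) = 4
A²[2,1] = (2)(0) + (2)(2) = 4
A²[2,2] = (2)(2) + (2)(2) = 8
A² = 
  [  4,   4]
  [  4,   8]

A^3 = A^2·A:
A^3[1,1] = (4)(0) + (4)(2) = 8
A^3[1,2] = (4)(2) + (4)(2) = 16
A^3[2,1] = (4)(0) + (8)(2) = 16
A^3[2,2] = (4)(2) + (8)(2) = 24
A^3 = 
  [  8,  16]
  [ 16,  24]

Therefore
A^3 = 
  [  8,  16]
  [ 16,  24]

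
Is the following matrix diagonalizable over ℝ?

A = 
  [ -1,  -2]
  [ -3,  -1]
Yes

tr(A) = -2, det(A) = -5
Characteristic polynomial: λ² - tr(A)λ + det(A) = λ² + 2λ - 5
λ² + 2λ - 5 = 0  ⇒  λ = (-2 ± √((2)² - 4·(-5)))/2 = (-2 ± √(24))/2
  = -1 + √6,  -1 - √6
Eigenvalues: -1 + √6, -1 - √6  (≈ 1.449, -3.449)
The two irrational eigenvalues are distinct (simple), so each has alg. mult. = geom. mult. = 1.
Sum of geometric multiplicities equals n, so A has n independent eigenvectors.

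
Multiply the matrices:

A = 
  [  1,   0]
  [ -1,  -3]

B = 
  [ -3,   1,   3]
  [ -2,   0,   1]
AB = 
  [ -3,   1,   3]
  [  9,  -1,  -6]

A is 2×2 and B is 2×3, so AB is 2×3. Each entry is (row of A)·(column of B):
AB[1,1] = (1)(-3) + (0)(-2) = -3
AB[1,2] = (1)(1) + (0)(0) = 1
AB[1,3] = (1)(3) + (0)(1) = 3
AB[2,1] = (-1)(-3) + (-3)(-2) = 9
AB[2,2] = (-1)(1) + (-3)(0) = -1
AB[2,3] = (-1)(3) + (-3)(1) = -6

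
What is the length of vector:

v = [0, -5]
5

||v||₂ = √((0)² + (-5)²) = √25 = 5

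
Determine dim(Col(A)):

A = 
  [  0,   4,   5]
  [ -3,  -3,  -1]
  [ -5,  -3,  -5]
dim(Col(A)) = 3

Row reduce:
Swap R1 ↔ R2
R3 → R3 - (5/3)·R1
R3 → R3 - (1/2)·R2
REF = 
  [   -3,    -3,    -1]
  [    0,     4,     5]
  [    0,     0, -35/6]
Pivot columns: 1, 2, 3 → 3 pivots.
dim(Col(A)) = number of pivot columns = 3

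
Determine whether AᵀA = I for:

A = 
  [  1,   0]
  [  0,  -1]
Yes

AᵀA = 
  [  1,   0]
  [  0,   1]
= I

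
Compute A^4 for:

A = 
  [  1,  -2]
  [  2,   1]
A² = A·A:
A²[1,1] = (1)(1) + (-2)(2) = -3
A²[1,2] = (1)(-2) + (-2)(1) = -4
A²[2,1] = (2)(1) + (1)(2) = 4
A²[2,2] = (2)(-2) + (1)(1) = -3
A² = 
  [ -3,  -4]
  [  4,  -3]

A^3 = A^2·A:
A^3[1,1] = (-3)(1) + (-4)(2) = -11
A^3[1,2] = (-3)(-2) + (-4)(1) = 2
A^3[2,1] = (4)(1) + (-3)(2) = -2
A^3[2,2] = (4)(-2) + (-3)(1) = -11
A^3 = 
  [-11,   2]
  [ -2, -11]

A^4 = A^3·A:
A^4[1,1] = (-11)(1) + (2)(2) = -7
A^4[1,2] = (-11)(-2) + (2)(1) = 24
A^4[2,1] = (-2)(1) + (-11)(2) = -24
A^4[2,2] = (-2)(-2) + (-11)(1) = -7
A^4 = 
  [ -7,  24]
  [-24,  -7]

Therefore
A^4 = 
  [ -7,  24]
  [-24,  -7]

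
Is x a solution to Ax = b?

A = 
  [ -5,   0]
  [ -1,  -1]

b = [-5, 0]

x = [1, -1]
Yes

Ax = [-5, 0] = b ✓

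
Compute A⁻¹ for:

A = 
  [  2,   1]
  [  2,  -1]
det(A) = (2)(-1) - (1)(2) = -4
For a 2×2 matrix, A⁻¹ = (1/det(A)) · [[d, -b], [-c, a]]
    = (-1/4) · [[-1, -1], [-2, 2]]

A⁻¹ = 
  [ 1/4,  1/4]
  [ 1/2, -1/2]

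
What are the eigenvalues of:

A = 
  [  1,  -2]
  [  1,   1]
λ = 1 + i√2, 1 - i√2  (≈ 1 + 1.414i, 1 - 1.414i)

tr(A) = 2, det(A) = 3
Characteristic polynomial: λ² - tr(A)λ + det(A) = λ² - 2λ + 3
λ² - 2λ + 3 = 0  ⇒  λ = (2 ± √((-2)² - 4·(3)))/2 = (2 ± √(-8))/2
  = 1 + i√2,  1 - i√2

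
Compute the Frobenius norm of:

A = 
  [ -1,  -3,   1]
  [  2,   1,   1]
||A||_F = 4.123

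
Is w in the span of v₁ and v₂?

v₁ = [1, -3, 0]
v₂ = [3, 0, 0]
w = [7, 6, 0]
Yes

Form the augmented matrix and row-reduce:
[v₁|v₂|w] = 
  [  1,   3,   7]
  [ -3,   0,   6]
  [  0,   0,   0]
R2 → R2 + (3)·R1
REF = 
  [  1,   3,   7]
  [  0,   9,  27]
  [  0,   0,   0]

No row of the form [0 0 | nonzero], so the system is consistent. Back-substitution gives c₁ = -2, c₂ = 3: w = (-2)·v₁ + (3)·v₂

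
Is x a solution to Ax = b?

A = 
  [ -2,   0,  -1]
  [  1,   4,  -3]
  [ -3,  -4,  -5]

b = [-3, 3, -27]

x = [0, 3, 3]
Yes

Ax = [-3, 3, -27] = b ✓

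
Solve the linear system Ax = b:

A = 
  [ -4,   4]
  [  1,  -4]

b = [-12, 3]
Row reduce the augmented matrix [A|b]:
R2 → R2 + (1/4)·R1
REF = 
  [ -4,   4, -12]
  [  0,  -3,   0]

Back-substitution:
x₂ = 0 / (-3) = 0
x₁ = (-12 - (4)(0)) / (-4) = 3

x = [3, 0]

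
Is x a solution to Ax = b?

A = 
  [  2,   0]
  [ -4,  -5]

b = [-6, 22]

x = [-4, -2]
No

Ax = [-8, 26] ≠ b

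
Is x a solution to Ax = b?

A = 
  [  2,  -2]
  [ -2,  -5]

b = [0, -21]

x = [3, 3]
Yes

Ax = [0, -21] = b ✓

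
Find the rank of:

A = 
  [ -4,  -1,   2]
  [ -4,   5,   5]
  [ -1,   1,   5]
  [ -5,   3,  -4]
rank(A) = 3

Row reduce:
R2 → R2 - (1)·R1
R3 → R3 - (1/4)·R1
R4 → R4 - (5/4)·R1
R3 → R3 - (5/24)·R2
R4 → R4 - (17/24)·R2
R4 → R4 + (69/31)·R3
REF = 
  [  -4,   -1,    2]
  [   0,    6,    3]
  [   0,    0, 31/8]
  [   0,    0,    0]
Pivot columns: 1, 2, 3 → 3 pivots.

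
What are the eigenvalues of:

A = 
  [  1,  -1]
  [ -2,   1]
tr(A) = 2, det(A) = -1
Characteristic polynomial: λ² - tr(A)λ + det(A) = λ² - 2λ - 1
λ² - 2λ - 1 = 0  ⇒  λ = (2 ± √((-2)² - 4·(-1)))/2 = (2 ± √(8))/2
  = 1 + √2,  1 - √2

λ = 1 + √2, 1 - √2  (≈ 2.414, -0.4142)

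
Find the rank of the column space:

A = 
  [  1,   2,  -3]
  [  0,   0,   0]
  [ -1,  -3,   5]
dim(Col(A)) = 2

Row reduce:
R3 → R3 + (1)·R1
Swap R2 ↔ R3
REF = 
  [  1,   2,  -3]
  [  0,  -1,   2]
  [  0,   0,   0]
Pivot columns: 1, 2 → 2 pivots.
dim(Col(A)) = number of pivot columns = 2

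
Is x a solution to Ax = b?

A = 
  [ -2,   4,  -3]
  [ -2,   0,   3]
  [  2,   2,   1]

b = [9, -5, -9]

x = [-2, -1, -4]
No

Ax = [12, -8, -10] ≠ b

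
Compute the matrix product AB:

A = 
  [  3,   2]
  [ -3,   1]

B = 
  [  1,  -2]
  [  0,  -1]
AB = 
  [  3,  -8]
  [ -3,   5]

A is 2×2 and B is 2×2, so AB is 2×2. Each entry is (row of A)·(column of B):
AB[1,1] = (3)(1) + (2)(0) = 3
AB[1,2] = (3)(-2) + (2)(-1) = -8
AB[2,1] = (-3)(1) + (1)(0) = -3
AB[2,2] = (-3)(-2) + (1)(-1) = 5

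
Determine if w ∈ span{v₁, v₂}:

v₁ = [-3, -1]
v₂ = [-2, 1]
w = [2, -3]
Yes

Form the augmented matrix and row-reduce:
[v₁|v₂|w] = 
  [ -3,  -2,   2]
  [ -1,   1,  -3]
R2 → R2 - (1/3)·R1
REF = 
  [   -3,    -2,     2]
  [    0,   5/3, -11/3]

No row of the form [0 0 | nonzero], so the system is consistent. Back-substitution gives c₁ = 4/5, c₂ = -11/5: w = (4/5)·v₁ + (-11/5)·v₂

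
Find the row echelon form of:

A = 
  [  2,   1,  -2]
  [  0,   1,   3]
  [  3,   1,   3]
Row operations:
R3 → R3 - (3/2)·R1
R3 → R3 + (1/2)·R2

Resulting echelon form:
REF = 
  [   2,    1,   -2]
  [   0,    1,    3]
  [   0,    0, 15/2]

Rank = 3 (number of non-zero pivot rows).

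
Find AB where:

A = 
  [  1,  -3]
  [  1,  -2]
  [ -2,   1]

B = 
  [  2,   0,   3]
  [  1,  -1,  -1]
A is 3×2 and B is 2×3, so AB is 3×3. Each entry is (row of A)·(column of B):
AB[1,1] = (1)(2) + (-3)(1) = -1
AB[1,2] = (1)(0) + (-3)(-1) = 3
AB[1,3] = (1)(3) + (-3)(-1) = 6
AB[2,1] = (1)(2) + (-2)(1) = 0
AB[2,2] = (1)(0) + (-2)(-1) = 2
AB[2,3] = (1)(3) + (-2)(-1) = 5
AB[3,1] = (-2)(2) + (1)(1) = -3
AB[3,2] = (-2)(0) + (1)(-1) = -1
AB[3,3] = (-2)(3) + (1)(-1) = -7

AB = 
  [ -1,   3,   6]
  [  0,   2,   5]
  [ -3,  -1,  -7]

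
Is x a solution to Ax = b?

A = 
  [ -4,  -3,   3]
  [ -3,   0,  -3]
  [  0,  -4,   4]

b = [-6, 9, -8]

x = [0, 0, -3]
No

Ax = [-9, 9, -12] ≠ b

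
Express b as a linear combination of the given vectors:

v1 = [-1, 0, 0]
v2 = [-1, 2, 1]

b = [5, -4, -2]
c1 = -3, c2 = -2

b = -3·v1 + -2·v2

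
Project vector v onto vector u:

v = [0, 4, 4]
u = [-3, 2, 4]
proj_u(v) = [-72/29, 48/29, 96/29]

v·u = (0)(-3) + (4)(2) + (4)(4) = 24
u·u = (-3)² + (2)² + (4)² = 29
proj_u(v) = (v·u / u·u) × u = (24/29) × u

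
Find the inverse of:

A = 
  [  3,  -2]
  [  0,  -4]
det(A) = (3)(-4) - (-2)(0) = -12
For a 2×2 matrix, A⁻¹ = (1/det(A)) · [[d, -b], [-c, a]]
    = (-1/12) · [[-4, 2], [0, 3]]

A⁻¹ = 
  [ 1/3, -1/6]
  [   0, -1/4]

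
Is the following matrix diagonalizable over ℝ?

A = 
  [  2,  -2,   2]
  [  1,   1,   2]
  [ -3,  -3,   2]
No

Characteristic polynomial: det(λI - A) = λ³ - 5λ² + 22λ - 32
Testing integer divisors of the constant term: p(2) = 0, so (λ - 2) is a factor:
p(λ) = (λ - 2)(λ² - 3λ + 16)
λ² - 3λ + 16 = 0  ⇒  λ = (3 ± √((-3)² - 4·(16)))/2 = (3 ± √(-55))/2
  = (3 + i√55)/2,  (3 - i√55)/2
Eigenvalues: 2, (3 + i√55)/2, (3 - i√55)/2  (≈ 2, 1.5 + 3.708i, 1.5 - 3.708i)
Has complex eigenvalues (not diagonalizable over ℝ).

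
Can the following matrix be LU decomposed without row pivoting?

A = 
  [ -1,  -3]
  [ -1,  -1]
Yes.
A[1,1] = -1 ≠ 0, so Gaussian elimination proceeds without a row swap: multiplier ℓ₂₁ = (-1)/(-1) = 1, and U[2,2] = -1 - (1)(-3) = 2.
L = 
  [  1,   0]
  [  1,   1]
U = 
  [ -1,  -3]
  [  0,   2]
Check row 2 of LU: [(1)(-1), (1)(-3) + 2] = [-1, -1] = row 2 of A ✓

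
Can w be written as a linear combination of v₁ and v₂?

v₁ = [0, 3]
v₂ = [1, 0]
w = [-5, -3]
Yes

Form the augmented matrix and row-reduce:
[v₁|v₂|w] = 
  [  0,   1,  -5]
  [  3,   0,  -3]
Swap R1 ↔ R2
REF = 
  [  3,   0,  -3]
  [  0,   1,  -5]

No row of the form [0 0 | nonzero], so the system is consistent. Back-substitution gives c₁ = -1, c₂ = -5: w = (-1)·v₁ + (-5)·v₂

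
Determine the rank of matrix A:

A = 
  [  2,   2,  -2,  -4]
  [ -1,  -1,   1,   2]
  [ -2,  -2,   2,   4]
Row reduce:
R2 → R2 + (1/2)·R1
R3 → R3 + (1)·R1
REF = 
  [  2,   2,  -2,  -4]
  [  0,   0,   0,   0]
  [  0,   0,   0,   0]
Pivot columns: 1 → 1 pivot.

rank(A) = 1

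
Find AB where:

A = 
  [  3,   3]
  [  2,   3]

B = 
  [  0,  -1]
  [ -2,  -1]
A is 2×2 and B is 2×2, so AB is 2×2. Each entry is (row of A)·(column of B):
AB[1,1] = (3)(0) + (3)(-2) = -6
AB[1,2] = (3)(-1) + (3)(-1) = -6
AB[2,1] = (2)(0) + (3)(-2) = -6
AB[2,2] = (2)(-1) + (3)(-1) = -5

AB = 
  [ -6,  -6]
  [ -6,  -5]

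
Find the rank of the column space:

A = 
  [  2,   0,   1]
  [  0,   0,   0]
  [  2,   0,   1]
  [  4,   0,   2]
Row reduce:
R3 → R3 - (1)·R1
R4 → R4 - (2)·R1
REF = 
  [  2,   0,   1]
  [  0,   0,   0]
  [  0,   0,   0]
  [  0,   0,   0]
Pivot columns: 1 → 1 pivot.
dim(Col(A)) = number of pivot columns = 1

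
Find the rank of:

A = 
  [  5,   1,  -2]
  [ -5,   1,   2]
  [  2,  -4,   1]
Row reduce:
R2 → R2 + (1)·R1
R3 → R3 - (2/5)·R1
R3 → R3 + (11/5)·R2
REF = 
  [  5,   1,  -2]
  [  0,   2,   0]
  [  0,   0, 9/5]
Pivot columns: 1, 2, 3 → 3 pivots.

rank(A) = 3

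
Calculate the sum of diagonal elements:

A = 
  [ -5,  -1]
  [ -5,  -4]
-9

tr(A) = -5 + -4 = -9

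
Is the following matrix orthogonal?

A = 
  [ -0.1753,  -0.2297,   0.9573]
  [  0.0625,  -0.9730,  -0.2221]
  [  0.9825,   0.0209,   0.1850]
Yes

AᵀA = 
  [  0.9999,   0,   0.0001]
  [  0,   0.9999,   0.0001]
  [  0.0001,   0.0001,   1]
≈ I (equal to I up to the 4-dp rounding of the entries)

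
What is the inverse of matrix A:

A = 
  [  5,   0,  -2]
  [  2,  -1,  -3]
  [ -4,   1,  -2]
det(A) = (5)·((-1)(-2) - (-3)(1)) - (0)·((2)(-2) - (-3)(-4)) + (-2)·((2)(1) - (-1)(-4))
  = (5)(5) - (0)(-16) + (-2)(-2)
  = 29
det(A) = 29 ≠ 0, so A is invertible.

Cofactors Cᵢⱼ = (-1)ⁱ⁺ʲ·Mᵢⱼ:
C = 
  [  5,  16,  -2]
  [ -2, -18,  -5]
  [ -2,  11,  -5]

adj(A) = Cᵀ:
adj(A) = 
  [  5,  -2,  -2]
  [ 16, -18,  11]
  [ -2,  -5,  -5]

A⁻¹ = (1/29) · adj(A):
A⁻¹ = 
  [  5/29,  -2/29,  -2/29]
  [ 16/29, -18/29,  11/29]
  [ -2/29,  -5/29,  -5/29]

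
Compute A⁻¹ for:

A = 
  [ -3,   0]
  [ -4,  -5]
det(A) = (-3)(-5) - (0)(-4) = 15
For a 2×2 matrix, A⁻¹ = (1/det(A)) · [[d, -b], [-c, a]]
    = (1/15) · [[-5, 0], [4, -3]]

A⁻¹ = 
  [-1/3,    0]
  [4/15, -1/5]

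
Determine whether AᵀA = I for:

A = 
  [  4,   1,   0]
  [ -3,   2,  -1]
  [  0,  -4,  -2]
No

AᵀA = 
  [ 25,  -2,   3]
  [ -2,  21,   6]
  [  3,   6,   5]
≠ I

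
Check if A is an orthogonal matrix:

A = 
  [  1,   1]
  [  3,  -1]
No

AᵀA = 
  [ 10,  -2]
  [ -2,   2]
≠ I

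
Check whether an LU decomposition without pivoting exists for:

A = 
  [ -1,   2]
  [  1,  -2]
Yes.
A[1,1] = -1 ≠ 0, so Gaussian elimination proceeds without a row swap: multiplier ℓ₂₁ = (1)/(-1) = -1, and U[2,2] = -2 - (-1)(2) = 0.
L = 
  [  1,   0]
  [ -1,   1]
U = 
  [ -1,   2]
  [  0,   0]
Check row 2 of LU: [(-1)(-1), (-1)(2) + 0] = [1, -2] = row 2 of A ✓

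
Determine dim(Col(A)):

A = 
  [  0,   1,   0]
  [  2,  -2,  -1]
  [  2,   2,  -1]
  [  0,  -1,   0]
dim(Col(A)) = 2

Row reduce:
Swap R1 ↔ R2
R3 → R3 - (1)·R1
R3 → R3 - (4)·R2
R4 → R4 + (1)·R2
REF = 
  [  2,  -2,  -1]
  [  0,   1,   0]
  [  0,   0,   0]
  [  0,   0,   0]
Pivot columns: 1, 2 → 2 pivots.
dim(Col(A)) = number of pivot columns = 2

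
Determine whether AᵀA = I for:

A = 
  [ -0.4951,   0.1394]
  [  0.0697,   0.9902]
No

AᵀA = 
  [  0.2500,   0]
  [  0,   0.9999]
≠ I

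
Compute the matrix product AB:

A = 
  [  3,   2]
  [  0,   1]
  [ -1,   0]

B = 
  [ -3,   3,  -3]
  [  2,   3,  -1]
A is 3×2 and B is 2×3, so AB is 3×3. Each entry is (row of A)·(column of B):
AB[1,1] = (3)(-3) + (2)(2) = -5
AB[1,2] = (3)(3) + (2)(3) = 15
AB[1,3] = (3)(-3) + (2)(-1) = -11
AB[2,1] = (0)(-3) + (1)(2) = 2
AB[2,2] = (0)(3) + (1)(3) = 3
AB[2,3] = (0)(-3) + (1)(-1) = -1
AB[3,1] = (-1)(-3) + (0)(2) = 3
AB[3,2] = (-1)(3) + (0)(3) = -3
AB[3,3] = (-1)(-3) + (0)(-1) = 3

AB = 
  [ -5,  15, -11]
  [  2,   3,  -1]
  [  3,  -3,   3]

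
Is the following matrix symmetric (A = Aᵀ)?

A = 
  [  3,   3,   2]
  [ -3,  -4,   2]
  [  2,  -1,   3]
No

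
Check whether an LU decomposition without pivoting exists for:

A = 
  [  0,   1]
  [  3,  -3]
No.
A[1,1] = 0 but A[2,1] = 3 ≠ 0. Any LU with L unit lower triangular has (LU)[1,1] = U[1,1] and (LU)[2,1] = L[2,1]·U[1,1]; matching A forces U[1,1] = 0, which then forces (LU)[2,1] = 0 ≠ 3. A row swap (pivoting) is required.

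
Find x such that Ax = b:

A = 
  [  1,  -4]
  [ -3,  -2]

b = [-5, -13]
Row reduce the augmented matrix [A|b]:
R2 → R2 + (3)·R1
REF = 
  [  1,  -4,  -5]
  [  0, -14, -28]

Back-substitution:
x₂ = (-28) / (-14) = 2
x₁ = (-5 - (-4)(2)) / 1 = 3

x = [3, 2]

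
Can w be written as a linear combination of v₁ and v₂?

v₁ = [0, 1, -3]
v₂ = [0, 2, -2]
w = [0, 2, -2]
Yes

Form the augmented matrix and row-reduce:
[v₁|v₂|w] = 
  [  0,   0,   0]
  [  1,   2,   2]
  [ -3,  -2,  -2]
Swap R1 ↔ R2
R3 → R3 + (3)·R1
Swap R2 ↔ R3
REF = 
  [  1,   2,   2]
  [  0,   4,   4]
  [  0,   0,   0]

No row of the form [0 0 | nonzero], so the system is consistent. Back-substitution gives c₁ = 0, c₂ = 1: w = (0)·v₁ + (1)·v₂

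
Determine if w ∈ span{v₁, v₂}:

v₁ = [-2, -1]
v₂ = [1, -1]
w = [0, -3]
Yes

Form the augmented matrix and row-reduce:
[v₁|v₂|w] = 
  [ -2,   1,   0]
  [ -1,  -1,  -3]
R2 → R2 - (1/2)·R1
REF = 
  [  -2,    1,    0]
  [   0, -3/2,   -3]

No row of the form [0 0 | nonzero], so the system is consistent. Back-substitution gives c₁ = 1, c₂ = 2: w = (1)·v₁ + (2)·v₂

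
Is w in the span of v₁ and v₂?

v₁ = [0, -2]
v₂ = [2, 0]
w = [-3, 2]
Yes

Form the augmented matrix and row-reduce:
[v₁|v₂|w] = 
  [  0,   2,  -3]
  [ -2,   0,   2]
Swap R1 ↔ R2
REF = 
  [ -2,   0,   2]
  [  0,   2,  -3]

No row of the form [0 0 | nonzero], so the system is consistent. Back-substitution gives c₁ = -1, c₂ = -3/2: w = (-1)·v₁ + (-3/2)·v₂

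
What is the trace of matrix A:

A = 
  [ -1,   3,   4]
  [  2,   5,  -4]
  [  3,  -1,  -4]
0

tr(A) = -1 + 5 + -4 = 0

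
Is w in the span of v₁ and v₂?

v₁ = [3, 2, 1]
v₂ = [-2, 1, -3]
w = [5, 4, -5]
No

Form the augmented matrix and row-reduce:
[v₁|v₂|w] = 
  [  3,  -2,   5]
  [  2,   1,   4]
  [  1,  -3,  -5]
R2 → R2 - (2/3)·R1
R3 → R3 - (1/3)·R1
R3 → R3 + (1)·R2
REF = 
  [  3,  -2,   5]
  [  0, 7/3, 2/3]
  [  0,   0,  -6]

Row 3 reads [0 0 | -6], i.e. 0 = -6, so the system is inconsistent and w ∉ span{v₁, v₂}.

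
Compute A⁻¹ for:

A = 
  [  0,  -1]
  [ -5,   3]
det(A) = (0)(3) - (-1)(-5) = -5
For a 2×2 matrix, A⁻¹ = (1/det(A)) · [[d, -b], [-c, a]]
    = (-1/5) · [[3, 1], [5, 0]]

A⁻¹ = 
  [-3/5, -1/5]
  [  -1,    0]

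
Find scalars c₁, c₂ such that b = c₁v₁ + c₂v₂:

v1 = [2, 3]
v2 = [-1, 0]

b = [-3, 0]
c1 = 0, c2 = 3

b = 0·v1 + 3·v2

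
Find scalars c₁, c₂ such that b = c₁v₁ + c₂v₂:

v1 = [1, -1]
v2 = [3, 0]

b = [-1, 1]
c1 = -1, c2 = 0

b = -1·v1 + 0·v2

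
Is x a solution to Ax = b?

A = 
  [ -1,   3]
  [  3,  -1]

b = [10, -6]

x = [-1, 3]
Yes

Ax = [10, -6] = b ✓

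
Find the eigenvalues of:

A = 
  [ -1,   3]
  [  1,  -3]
λ = 0, -4

tr(A) = -4, det(A) = 0
Characteristic polynomial: λ² - tr(A)λ + det(A) = λ² + 4λ
λ² + 4λ = λ(λ + 4)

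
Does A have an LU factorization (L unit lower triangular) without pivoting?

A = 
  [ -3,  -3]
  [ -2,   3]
Yes.
A[1,1] = -3 ≠ 0, so Gaussian elimination proceeds without a row swap: multiplier ℓ₂₁ = (-2)/(-3) = 2/3, and U[2,2] = 3 - (2/3)(-3) = 5.
L = 
  [  1,   0]
  [2/3,   1]
U = 
  [ -3,  -3]
  [  0,   5]
Check row 2 of LU: [(2/3)(-3), (2/3)(-3) + 5] = [-2, 3] = row 2 of A ✓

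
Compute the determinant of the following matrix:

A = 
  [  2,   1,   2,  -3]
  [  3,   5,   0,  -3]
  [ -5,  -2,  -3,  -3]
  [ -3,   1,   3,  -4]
Cofactor expansion along row 1: det(A) = a₁₁M₁₁ - a₁₂M₁₂ + a₁₃M₁₃ - a₁₄M₁₄

M₁₁ = det[[5, 0, -3]; [-2, -3, -3]; [1, 3, -4]]
  = (5)·((-3)(-4) - (-3)(3)) - (0)·((-2)(-4) - (-3)(1)) + (-3)·((-2)(3) - (-3)(1))
  = (5)(21) - (0)(11) + (-3)(-3)
  = 114
M₁₂ = det[[3, 0, -3]; [-5, -3, -3]; [-3, 3, -4]]
  = (3)·((-3)(-4) - (-3)(3)) - (0)·((-5)(-4) - (-3)(-3)) + (-3)·((-5)(3) - (-3)(-3))
  = (3)(21) - (0)(11) + (-3)(-24)
  = 135
M₁₃ = det[[3, 5, -3]; [-5, -2, -3]; [-3, 1, -4]]
  = (3)·((-2)(-4) - (-3)(1)) - (5)·((-5)(-4) - (-3)(-3)) + (-3)·((-5)(1) - (-2)(-3))
  = (3)(11) - (5)(11) + (-3)(-11)
  = 11
M₁₄ = det[[3, 5, 0]; [-5, -2, -3]; [-3, 1, 3]]
  = (3)·((-2)(3) - (-3)(1)) - (5)·((-5)(3) - (-3)(-3)) + (0)·((-5)(1) - (-2)(-3))
  = (3)(-3) - (5)(-24) + (0)(-11)
  = 111

det(A) = (2)(114) - (1)(135) + (2)(11) - (-3)(111) = 448

det(A) = 448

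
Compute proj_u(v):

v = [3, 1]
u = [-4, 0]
v·u = (3)(-4) + (1)(0) = -12
u·u = (-4)² + (0)² = 16
proj_u(v) = (v·u / u·u) × u = (-12/16) × u = (-3/4) × u

proj_u(v) = [3, 0]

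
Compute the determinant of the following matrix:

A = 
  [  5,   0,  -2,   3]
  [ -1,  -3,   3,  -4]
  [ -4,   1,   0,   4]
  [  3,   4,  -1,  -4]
Cofactor expansion along row 1: det(A) = a₁₁M₁₁ - a₁₂M₁₂ + a₁₃M₁₃ - a₁₄M₁₄

M₁₁ = det[[-3, 3, -4]; [1, 0, 4]; [4, -1, -4]]
  = (-3)·((0)(-4) - (4)(-1)) - (3)·((1)(-4) - (4)(4)) + (-4)·((1)(-1) - (0)(4))
  = (-3)(4) - (3)(-20) + (-4)(-1)
  = 52
M₁₂ = det[[-1, 3, -4]; [-4, 0, 4]; [3, -1, -4]]
  = (-1)·((0)(-4) - (4)(-1)) - (3)·((-4)(-4) - (4)(3)) + (-4)·((-4)(-1) - (0)(3))
  = (-1)(4) - (3)(4) + (-4)(4)
  = -32
M₁₃ = det[[-1, -3, -4]; [-4, 1, 4]; [3, 4, -4]]
  = (-1)·((1)(-4) - (4)(4)) - (-3)·((-4)(-4) - (4)(3)) + (-4)·((-4)(4) - (1)(3))
  = (-1)(-20) - (-3)(4) + (-4)(-19)
  = 108
M₁₄ = det[[-1, -3, 3]; [-4, 1, 0]; [3, 4, -1]]
  = (-1)·((1)(-1) - (0)(4)) - (-3)·((-4)(-1) - (0)(3)) + (3)·((-4)(4) - (1)(3))
  = (-1)(-1) - (-3)(4) + (3)(-19)
  = -44

det(A) = (5)(52) - (0)(-32) + (-2)(108) - (3)(-44) = 176

det(A) = 176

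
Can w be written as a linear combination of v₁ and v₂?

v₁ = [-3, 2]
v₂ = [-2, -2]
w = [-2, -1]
Yes

Form the augmented matrix and row-reduce:
[v₁|v₂|w] = 
  [ -3,  -2,  -2]
  [  2,  -2,  -1]
R2 → R2 + (2/3)·R1
REF = 
  [   -3,    -2,    -2]
  [    0, -10/3,  -7/3]

No row of the form [0 0 | nonzero], so the system is consistent. Back-substitution gives c₁ = 1/5, c₂ = 7/10: w = (1/5)·v₁ + (7/10)·v₂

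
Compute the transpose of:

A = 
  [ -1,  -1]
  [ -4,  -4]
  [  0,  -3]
Aᵀ = 
  [ -1,  -4,   0]
  [ -1,  -4,  -3]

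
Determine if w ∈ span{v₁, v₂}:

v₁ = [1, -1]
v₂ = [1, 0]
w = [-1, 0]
Yes

Form the augmented matrix and row-reduce:
[v₁|v₂|w] = 
  [  1,   1,  -1]
  [ -1,   0,   0]
R2 → R2 + (1)·R1
REF = 
  [  1,   1,  -1]
  [  0,   1,  -1]

No row of the form [0 0 | nonzero], so the system is consistent. Back-substitution gives c₁ = 0, c₂ = -1: w = (0)·v₁ + (-1)·v₂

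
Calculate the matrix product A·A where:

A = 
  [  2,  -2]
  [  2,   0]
A² = A·A:
A²[1,1] = (2)(2) + (-2)(2) = 0
A²[1,2] = (2)(-2) + (-2)(0) = -4
A²[2,1] = (2)(2) + (0)(2) = 4
A²[2,2] = (2)(-2) + (0)(0) = -4
A² = 
  [  0,  -4]
  [  4,  -4]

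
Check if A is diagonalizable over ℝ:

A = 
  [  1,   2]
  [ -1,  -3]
Yes

tr(A) = -2, det(A) = -1
Characteristic polynomial: λ² - tr(A)λ + det(A) = λ² + 2λ - 1
λ² + 2λ - 1 = 0  ⇒  λ = (-2 ± √((2)² - 4·(-1)))/2 = (-2 ± √(8))/2
  = -1 + √2,  -1 - √2
Eigenvalues: -1 + √2, -1 - √2  (≈ 0.4142, -2.414)
The two irrational eigenvalues are distinct (simple), so each has alg. mult. = geom. mult. = 1.
Sum of geometric multiplicities equals n, so A has n independent eigenvectors.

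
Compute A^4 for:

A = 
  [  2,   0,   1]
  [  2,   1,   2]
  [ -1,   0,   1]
A^4 = 
  [  0,   0,   9]
  [ -2,   1,  18]
  [ -9,   0,  -9]

A² = A·A:
A²[1,1] = (2)(2) + (0)(2) + (1)(-1) = 3
A²[1,2] = (2)(0) + (0)(1) + (1)(0) = 0
A²[1,3] = (2)(1) + (0)(2) + (1)(1) = 3
A²[2,1] = (2)(2) + (1)(2) + (2)(-1) = 4
A²[2,2] = (2)(0) + (1)(1) + (2)(0) = 1
A²[2,3] = (2)(1) + (1)(2) + (2)(1) = 6
A²[3,1] = (-1)(2) + (0)(2) + (1)(-1) = -3
A²[3,2] = (-1)(0) + (0)(1) + (1)(0) = 0
A²[3,3] = (-1)(1) + (0)(2) + (1)(1) = 0
A² = 
  [  3,   0,   3]
  [  4,   1,   6]
  [ -3,   0,   0]

A^3 = A^2·A:
A^3[1,1] = (3)(2) + (0)(2) + (3)(-1) = 3
A^3[1,2] = (3)(0) + (0)(1) + (3)(0) = 0
A^3[1,3] = (3)(1) + (0)(2) + (3)(1) = 6
A^3[2,1] = (4)(2) + (1)(2) + (6)(-1) = 4
A^3[2,2] = (4)(0) + (1)(1) + (6)(0) = 1
A^3[2,3] = (4)(1) + (1)(2) + (6)(1) = 12
A^3[3,1] = (-3)(2) + (0)(2) + (0)(-1) = -6
A^3[3,2] = (-3)(0) + (0)(1) + (0)(0) = 0
A^3[3,3] = (-3)(1) + (0)(2) + (0)(1) = -3
A^3 = 
  [  3,   0,   6]
  [  4,   1,  12]
  [ -6,   0,  -3]

A^4 = A^3·A:
A^4[1,1] = (3)(2) + (0)(2) + (6)(-1) = 0
A^4[1,2] = (3)(0) + (0)(1) + (6)(0) = 0
A^4[1,3] = (3)(1) + (0)(2) + (6)(1) = 9
A^4[2,1] = (4)(2) + (1)(2) + (12)(-1) = -2
A^4[2,2] = (4)(0) + (1)(1) + (12)(0) = 1
A^4[2,3] = (4)(1) + (1)(2) + (12)(1) = 18
A^4[3,1] = (-6)(2) + (0)(2) + (-3)(-1) = -9
A^4[3,2] = (-6)(0) + (0)(1) + (-3)(0) = 0
A^4[3,3] = (-6)(1) + (0)(2) + (-3)(1) = -9
A^4 = 
  [  0,   0,   9]
  [ -2,   1,  18]
  [ -9,   0,  -9]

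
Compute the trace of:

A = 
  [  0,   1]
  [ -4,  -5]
-5

tr(A) = 0 + -5 = -5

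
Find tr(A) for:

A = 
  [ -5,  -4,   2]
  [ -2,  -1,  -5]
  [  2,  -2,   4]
-2

tr(A) = -5 + -1 + 4 = -2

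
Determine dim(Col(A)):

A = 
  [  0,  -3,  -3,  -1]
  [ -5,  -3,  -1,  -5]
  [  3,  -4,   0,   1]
Row reduce:
Swap R1 ↔ R2
R3 → R3 + (3/5)·R1
R3 → R3 - (29/15)·R2
REF = 
  [   -5,    -3,    -1,    -5]
  [    0,    -3,    -3,    -1]
  [    0,     0,  26/5, -1/15]
Pivot columns: 1, 2, 3 → 3 pivots.
dim(Col(A)) = number of pivot columns = 3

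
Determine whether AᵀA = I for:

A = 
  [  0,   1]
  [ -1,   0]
Yes

AᵀA = 
  [  1,   0]
  [  0,   1]
= I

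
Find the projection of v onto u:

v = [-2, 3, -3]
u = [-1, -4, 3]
proj_u(v) = [19/26, 38/13, -57/26]

v·u = (-2)(-1) + (3)(-4) + (-3)(3) = -19
u·u = (-1)² + (-4)² + (3)² = 26
proj_u(v) = (v·u / u·u) × u = (-19/26) × u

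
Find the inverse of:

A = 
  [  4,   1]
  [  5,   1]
det(A) = (4)(1) - (1)(5) = -1
For a 2×2 matrix, A⁻¹ = (1/det(A)) · [[d, -b], [-c, a]]
    = (-1) · [[1, -1], [-5, 4]]

A⁻¹ = 
  [ -1,   1]
  [  5,  -4]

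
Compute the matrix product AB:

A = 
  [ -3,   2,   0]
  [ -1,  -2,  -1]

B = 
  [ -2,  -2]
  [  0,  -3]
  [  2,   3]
A is 2×3 and B is 3×2, so AB is 2×2. Each entry is (row of A)·(column of B):
AB[1,1] = (-3)(-2) + (2)(0) + (0)(2) = 6
AB[1,2] = (-3)(-2) + (2)(-3) + (0)(3) = 0
AB[2,1] = (-1)(-2) + (-2)(0) + (-1)(2) = 0
AB[2,2] = (-1)(-2) + (-2)(-3) + (-1)(3) = 5

AB = 
  [  6,   0]
  [  0,   5]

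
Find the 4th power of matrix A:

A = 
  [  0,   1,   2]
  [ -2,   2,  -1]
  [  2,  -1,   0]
A^4 = 
  [  2,   0,  -7]
  [-42,   9, -42]
  [ 14,   0,  23]

A² = A·A:
A²[1,1] = (0)(0) + (1)(-2) + (2)(2) = 2
A²[1,2] = (0)(1) + (1)(2) + (2)(-1) = 0
A²[1,3] = (0)(2) + (1)(-1) + (2)(0) = -1
A²[2,1] = (-2)(0) + (2)(-2) + (-1)(2) = -6
A²[2,2] = (-2)(1) + (2)(2) + (-1)(-1) = 3
A²[2,3] = (-2)(2) + (2)(-1) + (-1)(0) = -6
A²[3,1] = (2)(0) + (-1)(-2) + (0)(2) = 2
A²[3,2] = (2)(1) + (-1)(2) + (0)(-1) = 0
A²[3,3] = (2)(2) + (-1)(-1) + (0)(0) = 5
A² = 
  [  2,   0,  -1]
  [ -6,   3,  -6]
  [  2,   0,   5]

A^3 = A^2·A:
A^3[1,1] = (2)(0) + (0)(-2) + (-1)(2) = -2
A^3[1,2] = (2)(1) + (0)(2) + (-1)(-1) = 3
A^3[1,3] = (2)(2) + (0)(-1) + (-1)(0) = 4
A^3[2,1] = (-6)(0) + (3)(-2) + (-6)(2) = -18
A^3[2,2] = (-6)(1) + (3)(2) + (-6)(-1) = 6
A^3[2,3] = (-6)(2) + (3)(-1) + (-6)(0) = -15
A^3[3,1] = (2)(0) + (0)(-2) + (5)(2) = 10
A^3[3,2] = (2)(1) + (0)(2) + (5)(-1) = -3
A^3[3,3] = (2)(2) + (0)(-1) + (5)(0) = 4
A^3 = 
  [ -2,   3,   4]
  [-18,   6, -15]
  [ 10,  -3,   4]

A^4 = A^3·A:
A^4[1,1] = (-2)(0) + (3)(-2) + (4)(2) = 2
A^4[1,2] = (-2)(1) + (3)(2) + (4)(-1) = 0
A^4[1,3] = (-2)(2) + (3)(-1) + (4)(0) = -7
A^4[2,1] = (-18)(0) + (6)(-2) + (-15)(2) = -42
A^4[2,2] = (-18)(1) + (6)(2) + (-15)(-1) = 9
A^4[2,3] = (-18)(2) + (6)(-1) + (-15)(0) = -42
A^4[3,1] = (10)(0) + (-3)(-2) + (4)(2) = 14
A^4[3,2] = (10)(1) + (-3)(2) + (4)(-1) = 0
A^4[3,3] = (10)(2) + (-3)(-1) + (4)(0) = 23
A^4 = 
  [  2,   0,  -7]
  [-42,   9, -42]
  [ 14,   0,  23]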